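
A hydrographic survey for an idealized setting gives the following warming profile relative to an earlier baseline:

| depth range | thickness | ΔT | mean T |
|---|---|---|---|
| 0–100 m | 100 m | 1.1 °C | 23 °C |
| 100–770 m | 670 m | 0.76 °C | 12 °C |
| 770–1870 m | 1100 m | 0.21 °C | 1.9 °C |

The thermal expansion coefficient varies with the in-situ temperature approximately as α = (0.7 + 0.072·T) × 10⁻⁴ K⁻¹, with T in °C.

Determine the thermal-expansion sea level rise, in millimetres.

Layer 1: α = (0.7 + 0.072×23)×10⁻⁴ = 2.356×10⁻⁴ K⁻¹
Layer 2: α = (0.7 + 0.072×12)×10⁻⁴ = 1.564×10⁻⁴ K⁻¹
Layer 3: α = (0.7 + 0.072×1.9)×10⁻⁴ = 0.8368×10⁻⁴ K⁻¹
1.1 × 100 × 2.356×10⁻⁴ = 0.025916 m
Layer 2: 670 × 1.564×10⁻⁴ × 0.76 = 0.07963888 m
Layer 3: 0.8368×10⁻⁴ × 1100 × 0.21 = 0.01933008 m
Δh = 0.025916 + 0.07963888 + 0.01933008 = 0.12488496 m ≈ 125 mm

125 mm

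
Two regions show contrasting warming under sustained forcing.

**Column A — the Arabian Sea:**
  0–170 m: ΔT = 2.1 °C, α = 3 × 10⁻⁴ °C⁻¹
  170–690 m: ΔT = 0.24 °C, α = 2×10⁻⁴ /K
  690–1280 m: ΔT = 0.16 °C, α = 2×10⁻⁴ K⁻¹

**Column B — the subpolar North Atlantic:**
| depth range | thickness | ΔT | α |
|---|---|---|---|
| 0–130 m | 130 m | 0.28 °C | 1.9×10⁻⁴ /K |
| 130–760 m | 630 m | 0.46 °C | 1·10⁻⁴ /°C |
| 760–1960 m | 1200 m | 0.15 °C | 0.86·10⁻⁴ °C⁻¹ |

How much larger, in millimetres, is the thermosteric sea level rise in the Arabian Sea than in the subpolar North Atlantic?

100 mm

A 2.1 × 170 × 3×10⁻⁴ = 0.10710 m
A Layer 2: 0.24 × 2×10⁻⁴ × 520 = 0.02496 m
A Layer 3: 0.16 × 590 × 2×10⁻⁴ = 0.01888 m
A total: 0.15094 m
B 1.9×10⁻⁴ × 130 × 0.28 = 0.006916 m
B 130–760 m: 0.46 × 630 × 1×10⁻⁴ = 0.02898 m
B 1200 × 0.86×10⁻⁴ × 0.15 = 0.01548 m
B total: 0.051376 m
Difference: 0.15094 − 0.051376 = 0.099564 m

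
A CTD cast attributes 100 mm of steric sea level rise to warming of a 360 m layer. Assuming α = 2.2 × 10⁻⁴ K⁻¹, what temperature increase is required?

ΔT ≈ 1.26 K

ΔT = Δh/(αH) = 0.1 / (2.2×10⁻⁴ × 360) ≈ 1.263 K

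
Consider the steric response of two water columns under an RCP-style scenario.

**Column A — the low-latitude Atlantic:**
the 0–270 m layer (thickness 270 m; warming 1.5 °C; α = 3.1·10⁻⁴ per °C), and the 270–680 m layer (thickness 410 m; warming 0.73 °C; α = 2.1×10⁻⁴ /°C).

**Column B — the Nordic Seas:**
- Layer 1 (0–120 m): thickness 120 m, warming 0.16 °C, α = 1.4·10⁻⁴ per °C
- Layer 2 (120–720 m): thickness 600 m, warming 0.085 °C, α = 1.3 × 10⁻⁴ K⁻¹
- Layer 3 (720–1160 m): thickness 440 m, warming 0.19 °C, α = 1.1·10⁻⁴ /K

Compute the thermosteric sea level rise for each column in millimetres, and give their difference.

A Layer 1: 270 × 1.5 × 3.1×10⁻⁴ = 0.12555 m
A Layer 2: 410 × 2.1×10⁻⁴ × 0.73 = 0.062853 m
A total: 0.188403 m
B Layer 1: 0.16 × 120 × 1.4×10⁻⁴ = 0.002688 m
B 0.085 × 600 × 1.3×10⁻⁴ = 0.00663 m
B 720–1160 m: 1.1×10⁻⁴ × 440 × 0.19 = 0.009196 m
B total: 0.018514 m
Difference: 0.188403 − 0.018514 = 0.169889 m

A: 190 mm; B: 19 mm; difference 170 mm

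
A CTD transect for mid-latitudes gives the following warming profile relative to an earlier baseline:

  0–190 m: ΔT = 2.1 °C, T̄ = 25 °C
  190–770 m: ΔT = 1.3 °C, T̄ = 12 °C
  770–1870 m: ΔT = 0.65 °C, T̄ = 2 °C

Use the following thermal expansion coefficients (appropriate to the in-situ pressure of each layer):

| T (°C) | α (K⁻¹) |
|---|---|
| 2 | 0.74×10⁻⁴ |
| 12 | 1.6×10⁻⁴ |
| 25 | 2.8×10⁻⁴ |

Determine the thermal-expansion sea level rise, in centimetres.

Layer 1 at 25 °C → α = 2.8×10⁻⁴ K⁻¹
Layer 2 at 12 °C → α = 1.6×10⁻⁴ K⁻¹
Layer 3 at 2 °C → α = 0.74×10⁻⁴ K⁻¹
0–190 m: 2.1 × 190 × 2.8×10⁻⁴ = 0.11172 m
1.3 × 580 × 1.6×10⁻⁴ = 0.12064 m
770–1870 m: 0.65 × 1100 × 0.74×10⁻⁴ = 0.05291 m
Δh = 0.11172 + 0.12064 + 0.05291 = 0.28527 m

29 cm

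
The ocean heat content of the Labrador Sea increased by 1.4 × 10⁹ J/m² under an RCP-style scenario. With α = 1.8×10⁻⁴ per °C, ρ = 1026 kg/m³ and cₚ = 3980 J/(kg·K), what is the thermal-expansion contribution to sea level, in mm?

Δh = 62 mm

Δh = αQ/(ρcₚ) = 1.8×10⁻⁴ × 1.4×10⁹ / (1026 × 3980) ≈ 0.061712 m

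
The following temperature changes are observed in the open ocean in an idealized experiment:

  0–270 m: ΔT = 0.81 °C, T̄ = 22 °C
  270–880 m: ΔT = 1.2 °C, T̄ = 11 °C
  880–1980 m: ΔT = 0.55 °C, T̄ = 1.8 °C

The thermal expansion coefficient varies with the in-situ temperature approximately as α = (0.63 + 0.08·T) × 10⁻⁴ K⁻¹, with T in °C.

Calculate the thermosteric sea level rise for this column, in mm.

Layer 1: α = (0.63 + 0.08×22)×10⁻⁴ = 2.39×10⁻⁴ K⁻¹
Layer 2: α = (0.63 + 0.08×11)×10⁻⁴ = 1.51×10⁻⁴ K⁻¹
Layer 3: α = (0.63 + 0.08×1.8)×10⁻⁴ = 0.774×10⁻⁴ K⁻¹
0.81 × 2.39×10⁻⁴ × 270 = 0.0522693 m
1.51×10⁻⁴ × 1.2 × 610 = 0.110532 m
880–1980 m: 0.774×10⁻⁴ × 0.55 × 1100 = 0.046827 m
Δh = 0.0522693 + 0.110532 + 0.046827 = 0.2096283 m

about 210 mm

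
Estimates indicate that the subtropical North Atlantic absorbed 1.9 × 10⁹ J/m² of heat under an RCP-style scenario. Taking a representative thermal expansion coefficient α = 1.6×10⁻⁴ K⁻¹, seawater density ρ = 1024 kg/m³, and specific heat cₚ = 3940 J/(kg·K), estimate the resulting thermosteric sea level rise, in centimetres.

Δh ≈ 7.53 cm

Δh = αQ/(ρcₚ) = 1.6×10⁻⁴ × 1.9×10⁹ / (1024 × 3940) ≈ 0.075349 m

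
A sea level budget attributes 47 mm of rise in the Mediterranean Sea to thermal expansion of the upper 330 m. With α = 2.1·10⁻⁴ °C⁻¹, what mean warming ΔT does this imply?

ΔT = Δh/(αH) = 0.047 / (2.1×10⁻⁴ × 330) ≈ 0.6782 K

about 0.678 K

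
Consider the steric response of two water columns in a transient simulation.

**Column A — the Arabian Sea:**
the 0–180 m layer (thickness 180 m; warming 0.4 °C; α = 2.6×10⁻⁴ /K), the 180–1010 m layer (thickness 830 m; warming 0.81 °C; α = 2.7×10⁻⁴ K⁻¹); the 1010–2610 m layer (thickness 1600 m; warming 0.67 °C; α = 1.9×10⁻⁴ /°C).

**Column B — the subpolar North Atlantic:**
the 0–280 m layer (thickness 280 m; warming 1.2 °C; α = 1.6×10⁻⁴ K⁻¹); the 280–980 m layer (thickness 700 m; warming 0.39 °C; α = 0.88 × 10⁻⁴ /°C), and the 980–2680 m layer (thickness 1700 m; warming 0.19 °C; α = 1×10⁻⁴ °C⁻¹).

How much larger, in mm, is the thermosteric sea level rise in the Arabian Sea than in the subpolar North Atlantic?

A Layer 1: 2.6×10⁻⁴ × 0.4 × 180 = 0.01872 m
A 180–1010 m: 0.81 × 830 × 2.7×10⁻⁴ = 0.181521 m
A Layer 3: 0.67 × 1600 × 1.9×10⁻⁴ = 0.20368 m
A total: 0.403921 m
B 1.6×10⁻⁴ × 1.2 × 280 = 0.05376 m
B 280–980 m: 0.39 × 700 × 0.88×10⁻⁴ = 0.024024 m
B Layer 3: 0.19 × 1×10⁻⁴ × 1700 = 0.03230 m
B total: 0.110084 m
Difference: 0.403921 − 0.110084 = 0.293837 m

Δh_A − Δh_B ≈ 294 mm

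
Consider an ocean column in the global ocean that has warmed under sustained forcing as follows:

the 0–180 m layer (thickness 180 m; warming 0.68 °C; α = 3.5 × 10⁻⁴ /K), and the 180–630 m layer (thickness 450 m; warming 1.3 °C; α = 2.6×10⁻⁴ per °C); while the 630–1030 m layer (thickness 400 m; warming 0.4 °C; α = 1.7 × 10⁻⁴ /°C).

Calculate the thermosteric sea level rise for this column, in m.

180 × 0.68 × 3.5×10⁻⁴ = 0.04284 m
180–630 m: 450 × 2.6×10⁻⁴ × 1.3 = 0.15210 m
630–1030 m: 1.7×10⁻⁴ × 400 × 0.4 = 0.02720 m
Δh = 0.04284 + 0.15210 + 0.02720 = 0.22214 m ≈ 0.22 m

about 0.22 m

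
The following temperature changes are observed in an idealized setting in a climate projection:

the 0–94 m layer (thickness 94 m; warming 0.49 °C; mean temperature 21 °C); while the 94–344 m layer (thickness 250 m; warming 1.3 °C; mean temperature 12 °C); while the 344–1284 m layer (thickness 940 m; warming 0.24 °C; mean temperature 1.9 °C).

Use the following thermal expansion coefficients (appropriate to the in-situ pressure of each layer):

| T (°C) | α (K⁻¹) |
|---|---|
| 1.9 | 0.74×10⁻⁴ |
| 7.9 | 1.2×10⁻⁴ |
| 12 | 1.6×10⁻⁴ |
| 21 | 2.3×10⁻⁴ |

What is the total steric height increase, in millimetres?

Layer 1 at 21 °C → α = 2.3×10⁻⁴ K⁻¹
Layer 2 at 12 °C → α = 1.6×10⁻⁴ K⁻¹
Layer 3 at 1.9 °C → α = 0.74×10⁻⁴ K⁻¹
0.49 × 2.3×10⁻⁴ × 94 = 0.0105938 m
94–344 m: 250 × 1.3 × 1.6×10⁻⁴ = 0.05200 m
0.24 × 0.74×10⁻⁴ × 940 = 0.0166944 m
Δh = 0.0105938 + 0.05200 + 0.0166944 = 0.0792882 m ≈ 79.3 mm

Δh ≈ 79.3 mm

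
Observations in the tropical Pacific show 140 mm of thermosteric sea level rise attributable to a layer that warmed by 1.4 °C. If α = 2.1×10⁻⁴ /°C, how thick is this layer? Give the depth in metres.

about 480 m

H = Δh/(αΔT) = 0.14 / (2.1×10⁻⁴ × 1.4) ≈ 476.2 m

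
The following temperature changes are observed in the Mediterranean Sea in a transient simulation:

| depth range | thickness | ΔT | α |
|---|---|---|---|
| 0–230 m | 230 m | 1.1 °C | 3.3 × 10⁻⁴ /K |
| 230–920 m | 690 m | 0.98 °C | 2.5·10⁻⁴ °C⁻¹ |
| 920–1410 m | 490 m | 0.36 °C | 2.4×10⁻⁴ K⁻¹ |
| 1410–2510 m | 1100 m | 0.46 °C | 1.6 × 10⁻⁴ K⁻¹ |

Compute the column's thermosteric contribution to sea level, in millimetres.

376 mm

0–230 m: 3.3×10⁻⁴ × 230 × 1.1 = 0.08349 m
Layer 2: 690 × 0.98 × 2.5×10⁻⁴ = 0.16905 m
Layer 3: 0.36 × 490 × 2.4×10⁻⁴ = 0.042336 m
1410–2510 m: 1.6×10⁻⁴ × 0.46 × 1100 = 0.08096 m
Δh = 0.08349 + 0.16905 + 0.042336 + 0.08096 = 0.375836 m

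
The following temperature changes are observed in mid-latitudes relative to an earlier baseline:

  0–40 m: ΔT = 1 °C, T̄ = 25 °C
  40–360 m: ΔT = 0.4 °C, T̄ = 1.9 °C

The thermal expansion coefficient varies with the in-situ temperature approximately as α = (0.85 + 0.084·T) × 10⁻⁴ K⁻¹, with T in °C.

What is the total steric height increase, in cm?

Layer 1: α = (0.85 + 0.084×25)×10⁻⁴ = 2.95×10⁻⁴ K⁻¹
Layer 2: α = (0.85 + 0.084×1.9)×10⁻⁴ = 1.0096×10⁻⁴ K⁻¹
Layer 1: 1 × 40 × 2.95×10⁻⁴ = 0.01180 m
0.4 × 320 × 1.0096×10⁻⁴ = 0.01292288 m
Δh = 0.01180 + 0.01292288 = 0.02472288 m ≈ 2.47 cm

about 2.47 cm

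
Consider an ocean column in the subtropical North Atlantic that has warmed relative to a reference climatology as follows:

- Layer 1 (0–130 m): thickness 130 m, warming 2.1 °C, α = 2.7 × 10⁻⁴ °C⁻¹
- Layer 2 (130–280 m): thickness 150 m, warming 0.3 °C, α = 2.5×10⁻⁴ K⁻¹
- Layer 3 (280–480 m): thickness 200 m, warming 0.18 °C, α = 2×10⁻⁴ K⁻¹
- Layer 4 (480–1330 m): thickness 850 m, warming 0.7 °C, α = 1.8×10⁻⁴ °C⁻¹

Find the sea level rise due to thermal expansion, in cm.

20 cm of thermosteric rise

0–130 m: 2.1 × 130 × 2.7×10⁻⁴ = 0.07371 m
2.5×10⁻⁴ × 0.3 × 150 = 0.01125 m
2×10⁻⁴ × 200 × 0.18 = 0.00720 m
0.7 × 850 × 1.8×10⁻⁴ = 0.10710 m
Δh = 0.07371 + 0.01125 + 0.00720 + 0.10710 = 0.19926 m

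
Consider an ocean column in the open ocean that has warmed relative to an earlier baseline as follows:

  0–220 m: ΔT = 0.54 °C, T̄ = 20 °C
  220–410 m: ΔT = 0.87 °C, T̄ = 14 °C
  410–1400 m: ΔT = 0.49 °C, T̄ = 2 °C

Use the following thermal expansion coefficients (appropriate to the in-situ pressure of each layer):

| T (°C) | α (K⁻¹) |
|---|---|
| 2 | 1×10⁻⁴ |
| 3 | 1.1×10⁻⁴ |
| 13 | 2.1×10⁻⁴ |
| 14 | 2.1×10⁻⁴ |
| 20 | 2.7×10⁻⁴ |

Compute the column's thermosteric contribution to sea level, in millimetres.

about 120 mm

Layer 1 at 20 °C → α = 2.7×10⁻⁴ K⁻¹
Layer 2 at 14 °C → α = 2.1×10⁻⁴ K⁻¹
Layer 3 at 2 °C → α = 1×10⁻⁴ K⁻¹
Layer 1: 220 × 2.7×10⁻⁴ × 0.54 = 0.032076 m
220–410 m: 190 × 0.87 × 2.1×10⁻⁴ = 0.034713 m
Layer 3: 990 × 1×10⁻⁴ × 0.49 = 0.04851 m
Δh = 0.032076 + 0.034713 + 0.04851 = 0.115299 m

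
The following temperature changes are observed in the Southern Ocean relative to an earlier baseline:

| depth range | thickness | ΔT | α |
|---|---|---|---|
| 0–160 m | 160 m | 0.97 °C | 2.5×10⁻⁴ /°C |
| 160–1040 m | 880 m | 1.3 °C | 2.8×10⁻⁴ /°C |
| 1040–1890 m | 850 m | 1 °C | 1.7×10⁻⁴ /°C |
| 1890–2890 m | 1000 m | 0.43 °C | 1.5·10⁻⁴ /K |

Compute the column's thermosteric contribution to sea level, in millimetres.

Layer 1: 160 × 2.5×10⁻⁴ × 0.97 = 0.03880 m
880 × 2.8×10⁻⁴ × 1.3 = 0.32032 m
1040–1890 m: 1.7×10⁻⁴ × 1 × 850 = 0.14450 m
Layer 4: 1000 × 0.43 × 1.5×10⁻⁴ = 0.06450 m
Δh = 0.03880 + 0.32032 + 0.14450 + 0.06450 = 0.56812 m ≈ 568 mm

about 568 mm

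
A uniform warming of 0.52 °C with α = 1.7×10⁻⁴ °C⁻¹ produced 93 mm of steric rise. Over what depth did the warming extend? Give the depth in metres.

H = Δh/(αΔT) = 0.093 / (1.7×10⁻⁴ × 0.52) ≈ 1052 m

H ≈ 1050 m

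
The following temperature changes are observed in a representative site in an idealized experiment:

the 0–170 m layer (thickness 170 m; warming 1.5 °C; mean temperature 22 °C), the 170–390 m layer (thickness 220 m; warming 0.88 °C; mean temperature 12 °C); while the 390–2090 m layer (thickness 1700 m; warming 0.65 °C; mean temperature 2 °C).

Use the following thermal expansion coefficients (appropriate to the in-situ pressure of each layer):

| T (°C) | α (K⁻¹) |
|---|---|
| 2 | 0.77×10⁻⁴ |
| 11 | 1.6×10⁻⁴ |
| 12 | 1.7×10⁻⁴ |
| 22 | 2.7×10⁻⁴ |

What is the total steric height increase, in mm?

Layer 1 at 22 °C → α = 2.7×10⁻⁴ K⁻¹
Layer 2 at 12 °C → α = 1.7×10⁻⁴ K⁻¹
Layer 3 at 2 °C → α = 0.77×10⁻⁴ K⁻¹
Layer 1: 170 × 2.7×10⁻⁴ × 1.5 = 0.06885 m
220 × 1.7×10⁻⁴ × 0.88 = 0.032912 m
0.65 × 1700 × 0.77×10⁻⁴ = 0.085085 m
Δh = 0.06885 + 0.032912 + 0.085085 = 0.186847 m ≈ 187 mm

Δh = 187 mm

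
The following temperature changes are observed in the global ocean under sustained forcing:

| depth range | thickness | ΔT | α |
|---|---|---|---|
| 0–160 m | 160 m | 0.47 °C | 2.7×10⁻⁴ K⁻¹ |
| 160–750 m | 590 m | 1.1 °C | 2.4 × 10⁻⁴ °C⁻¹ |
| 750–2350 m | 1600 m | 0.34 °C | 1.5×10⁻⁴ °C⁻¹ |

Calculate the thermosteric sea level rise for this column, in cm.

25.8 cm

2.7×10⁻⁴ × 160 × 0.47 = 0.020304 m
160–750 m: 2.4×10⁻⁴ × 590 × 1.1 = 0.15576 m
Layer 3: 1600 × 1.5×10⁻⁴ × 0.34 = 0.08160 m
Δh = 0.020304 + 0.15576 + 0.08160 = 0.257664 m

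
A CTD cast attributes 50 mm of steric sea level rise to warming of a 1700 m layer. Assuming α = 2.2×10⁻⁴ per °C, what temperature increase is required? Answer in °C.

ΔT = Δh/(αH) = 0.05 / (2.2×10⁻⁴ × 1700) ≈ 0.1337 °C

about 0.134 °C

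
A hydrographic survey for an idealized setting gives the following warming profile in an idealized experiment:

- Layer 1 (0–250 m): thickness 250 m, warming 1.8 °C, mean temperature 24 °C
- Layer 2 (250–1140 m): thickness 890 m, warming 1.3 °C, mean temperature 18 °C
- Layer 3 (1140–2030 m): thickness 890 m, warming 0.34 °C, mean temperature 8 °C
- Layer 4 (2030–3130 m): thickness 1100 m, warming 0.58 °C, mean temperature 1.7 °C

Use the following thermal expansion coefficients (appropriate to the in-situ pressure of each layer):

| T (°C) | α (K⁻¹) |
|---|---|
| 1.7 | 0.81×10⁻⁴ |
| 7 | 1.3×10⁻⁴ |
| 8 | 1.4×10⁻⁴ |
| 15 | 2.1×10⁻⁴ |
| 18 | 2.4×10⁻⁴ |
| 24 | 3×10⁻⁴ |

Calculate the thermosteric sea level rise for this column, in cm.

Δh ≈ 50.7 cm

Layer 1 at 24 °C → α = 3×10⁻⁴ K⁻¹
Layer 2 at 18 °C → α = 2.4×10⁻⁴ K⁻¹
Layer 3 at 8 °C → α = 1.4×10⁻⁴ K⁻¹
Layer 4 at 1.7 °C → α = 0.81×10⁻⁴ K⁻¹
0–250 m: 1.8 × 250 × 3×10⁻⁴ = 0.13500 m
250–1140 m: 1.3 × 2.4×10⁻⁴ × 890 = 0.27768 m
Layer 3: 890 × 0.34 × 1.4×10⁻⁴ = 0.042364 m
2030–3130 m: 0.58 × 0.81×10⁻⁴ × 1100 = 0.051678 m
Δh = 0.13500 + 0.27768 + 0.042364 + 0.051678 = 0.506722 m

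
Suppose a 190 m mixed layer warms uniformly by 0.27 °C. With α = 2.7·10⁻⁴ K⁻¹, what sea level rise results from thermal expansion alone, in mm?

Δh = 14 mm

Δh = αΔT·H = 2.7×10⁻⁴ × 0.27 × 190 = 0.013851 m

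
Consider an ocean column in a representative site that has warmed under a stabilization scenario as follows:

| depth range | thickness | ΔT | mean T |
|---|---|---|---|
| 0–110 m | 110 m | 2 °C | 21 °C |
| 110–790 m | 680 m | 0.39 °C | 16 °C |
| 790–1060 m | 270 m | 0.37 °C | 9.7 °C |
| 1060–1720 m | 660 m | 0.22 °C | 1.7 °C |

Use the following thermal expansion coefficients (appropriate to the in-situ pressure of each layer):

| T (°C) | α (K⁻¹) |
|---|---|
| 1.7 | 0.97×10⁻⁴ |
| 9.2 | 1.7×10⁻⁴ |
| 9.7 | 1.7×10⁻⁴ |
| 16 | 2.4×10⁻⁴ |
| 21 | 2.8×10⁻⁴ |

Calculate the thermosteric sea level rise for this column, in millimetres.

Layer 1 at 21 °C → α = 2.8×10⁻⁴ K⁻¹
Layer 2 at 16 °C → α = 2.4×10⁻⁴ K⁻¹
Layer 3 at 9.7 °C → α = 1.7×10⁻⁴ K⁻¹
Layer 4 at 1.7 °C → α = 0.97×10⁻⁴ K⁻¹
0–110 m: 2.8×10⁻⁴ × 2 × 110 = 0.06160 m
Layer 2: 2.4×10⁻⁴ × 680 × 0.39 = 0.063648 m
790–1060 m: 0.37 × 1.7×10⁻⁴ × 270 = 0.016983 m
660 × 0.22 × 0.97×10⁻⁴ = 0.0140844 m
Δh = 0.06160 + 0.063648 + 0.016983 + 0.0140844 = 0.1563154 m

156 mm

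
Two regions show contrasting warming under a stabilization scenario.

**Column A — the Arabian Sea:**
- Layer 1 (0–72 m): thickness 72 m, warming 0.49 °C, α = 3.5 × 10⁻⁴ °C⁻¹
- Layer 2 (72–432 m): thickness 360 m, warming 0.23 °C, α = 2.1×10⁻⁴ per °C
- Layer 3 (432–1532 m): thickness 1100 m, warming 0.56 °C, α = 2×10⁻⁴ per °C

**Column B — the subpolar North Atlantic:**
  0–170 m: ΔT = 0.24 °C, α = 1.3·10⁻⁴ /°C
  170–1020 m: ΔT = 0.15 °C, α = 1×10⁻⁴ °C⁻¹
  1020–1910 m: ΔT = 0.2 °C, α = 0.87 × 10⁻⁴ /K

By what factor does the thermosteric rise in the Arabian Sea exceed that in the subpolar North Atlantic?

A Layer 1: 72 × 3.5×10⁻⁴ × 0.49 = 0.012348 m
A Layer 2: 360 × 0.23 × 2.1×10⁻⁴ = 0.017388 m
A 432–1532 m: 1100 × 2×10⁻⁴ × 0.56 = 0.12320 m
A total: 0.152936 m
B 0.24 × 1.3×10⁻⁴ × 170 = 0.005304 m
B 170–1020 m: 1×10⁻⁴ × 0.15 × 850 = 0.01275 m
B Layer 3: 890 × 0.2 × 0.87×10⁻⁴ = 0.015486 m
B total: 0.03354 m
Ratio: 0.152936 / 0.03354 ≈ 4.560

a factor of 4.6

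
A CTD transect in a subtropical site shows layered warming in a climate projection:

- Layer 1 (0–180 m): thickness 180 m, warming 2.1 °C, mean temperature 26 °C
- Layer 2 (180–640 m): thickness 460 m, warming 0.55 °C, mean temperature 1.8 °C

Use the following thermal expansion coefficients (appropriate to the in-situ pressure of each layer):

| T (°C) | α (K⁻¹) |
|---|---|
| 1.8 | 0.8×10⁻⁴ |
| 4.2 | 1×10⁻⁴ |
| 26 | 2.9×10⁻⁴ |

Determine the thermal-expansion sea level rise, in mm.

Layer 1 at 26 °C → α = 2.9×10⁻⁴ K⁻¹
Layer 2 at 1.8 °C → α = 0.8×10⁻⁴ K⁻¹
0–180 m: 2.9×10⁻⁴ × 180 × 2.1 = 0.10962 m
Layer 2: 0.55 × 0.8×10⁻⁴ × 460 = 0.02024 m
Δh = 0.10962 + 0.02024 = 0.12986 m

130 mm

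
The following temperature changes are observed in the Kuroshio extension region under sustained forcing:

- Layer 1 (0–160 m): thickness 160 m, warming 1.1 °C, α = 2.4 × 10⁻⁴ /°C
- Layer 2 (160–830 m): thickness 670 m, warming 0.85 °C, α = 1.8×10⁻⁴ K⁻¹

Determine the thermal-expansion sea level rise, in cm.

0–160 m: 1.1 × 2.4×10⁻⁴ × 160 = 0.04224 m
670 × 1.8×10⁻⁴ × 0.85 = 0.10251 m
Δh = 0.04224 + 0.10251 = 0.14475 m

14.5 cm of thermosteric rise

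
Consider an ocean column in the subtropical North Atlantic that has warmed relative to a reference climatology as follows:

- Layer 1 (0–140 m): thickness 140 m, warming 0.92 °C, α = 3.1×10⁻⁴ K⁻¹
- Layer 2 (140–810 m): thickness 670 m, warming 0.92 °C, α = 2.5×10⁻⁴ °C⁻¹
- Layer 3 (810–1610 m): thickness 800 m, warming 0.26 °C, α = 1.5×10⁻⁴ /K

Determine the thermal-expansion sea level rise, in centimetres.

Layer 1: 0.92 × 140 × 3.1×10⁻⁴ = 0.039928 m
670 × 0.92 × 2.5×10⁻⁴ = 0.15410 m
0.26 × 1.5×10⁻⁴ × 800 = 0.03120 m
Δh = 0.039928 + 0.15410 + 0.03120 = 0.225228 m

about 22.5 cm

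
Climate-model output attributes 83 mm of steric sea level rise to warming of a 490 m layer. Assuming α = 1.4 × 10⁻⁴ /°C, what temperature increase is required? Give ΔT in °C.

1.21 °C

ΔT = Δh/(αH) = 0.083 / (1.4×10⁻⁴ × 490) ≈ 1.210 °C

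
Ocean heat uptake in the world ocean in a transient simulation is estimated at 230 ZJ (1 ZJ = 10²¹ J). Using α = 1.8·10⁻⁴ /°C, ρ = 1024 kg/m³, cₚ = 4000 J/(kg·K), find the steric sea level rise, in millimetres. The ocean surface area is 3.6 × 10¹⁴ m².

28.1 mm

Per unit area: Q = 230×10²¹ / (3.6×10¹⁴) ≈ 6.389×10⁸ J/m²
Δh = αQ/(ρcₚ) = 1.8×10⁻⁴ × 6.389×10⁸ / (1024 × 4000) ≈ 0.028077 m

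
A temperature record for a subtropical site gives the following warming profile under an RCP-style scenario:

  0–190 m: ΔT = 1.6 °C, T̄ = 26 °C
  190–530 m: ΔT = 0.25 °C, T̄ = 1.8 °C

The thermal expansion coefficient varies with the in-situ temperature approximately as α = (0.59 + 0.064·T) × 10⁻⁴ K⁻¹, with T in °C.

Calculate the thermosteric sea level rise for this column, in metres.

Layer 1: α = (0.59 + 0.064×26)×10⁻⁴ = 2.254×10⁻⁴ K⁻¹
Layer 2: α = (0.59 + 0.064×1.8)×10⁻⁴ = 0.7052×10⁻⁴ K⁻¹
Layer 1: 1.6 × 190 × 2.254×10⁻⁴ = 0.0685216 m
190–530 m: 340 × 0.7052×10⁻⁴ × 0.25 = 0.0059942 m
Δh = 0.0685216 + 0.0059942 = 0.0745158 m

Δh = 0.0745 m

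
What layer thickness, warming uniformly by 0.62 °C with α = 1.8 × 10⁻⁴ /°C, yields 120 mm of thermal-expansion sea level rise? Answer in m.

H = Δh/(αΔT) = 0.12 / (1.8×10⁻⁴ × 0.62) ≈ 1075 m

about 1100 m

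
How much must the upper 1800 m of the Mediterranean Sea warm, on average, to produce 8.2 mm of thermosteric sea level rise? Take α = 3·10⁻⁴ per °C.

ΔT = Δh/(αH) = 0.0082 / (3×10⁻⁴ × 1800) ≈ 0.01519 K

about 0.0152 K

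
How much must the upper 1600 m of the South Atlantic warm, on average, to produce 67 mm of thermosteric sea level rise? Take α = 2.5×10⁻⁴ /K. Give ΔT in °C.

ΔT = Δh/(αH) = 0.067 / (2.5×10⁻⁴ × 1600) = 0.1675 °C

about 0.168 °C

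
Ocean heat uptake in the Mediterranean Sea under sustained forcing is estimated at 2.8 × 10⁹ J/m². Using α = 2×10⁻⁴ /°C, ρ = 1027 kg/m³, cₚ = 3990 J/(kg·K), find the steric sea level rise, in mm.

137 mm

Δh = αQ/(ρcₚ) = 2×10⁻⁴ × 2.8×10⁹ / (1027 × 3990) ≈ 0.13666 m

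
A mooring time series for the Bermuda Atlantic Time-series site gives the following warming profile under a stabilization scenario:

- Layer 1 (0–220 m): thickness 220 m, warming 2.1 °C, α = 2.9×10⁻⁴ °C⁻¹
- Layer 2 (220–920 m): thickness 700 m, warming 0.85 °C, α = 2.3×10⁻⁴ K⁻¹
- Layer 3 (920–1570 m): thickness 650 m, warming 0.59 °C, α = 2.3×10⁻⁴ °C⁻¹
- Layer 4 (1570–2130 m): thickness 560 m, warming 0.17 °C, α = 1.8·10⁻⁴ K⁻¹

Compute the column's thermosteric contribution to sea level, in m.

about 0.376 m

Layer 1: 220 × 2.1 × 2.9×10⁻⁴ = 0.13398 m
Layer 2: 0.85 × 700 × 2.3×10⁻⁴ = 0.13685 m
Layer 3: 0.59 × 650 × 2.3×10⁻⁴ = 0.088205 m
1570–2130 m: 1.8×10⁻⁴ × 0.17 × 560 = 0.017136 m
Δh = 0.13398 + 0.13685 + 0.088205 + 0.017136 = 0.376171 m ≈ 0.376 m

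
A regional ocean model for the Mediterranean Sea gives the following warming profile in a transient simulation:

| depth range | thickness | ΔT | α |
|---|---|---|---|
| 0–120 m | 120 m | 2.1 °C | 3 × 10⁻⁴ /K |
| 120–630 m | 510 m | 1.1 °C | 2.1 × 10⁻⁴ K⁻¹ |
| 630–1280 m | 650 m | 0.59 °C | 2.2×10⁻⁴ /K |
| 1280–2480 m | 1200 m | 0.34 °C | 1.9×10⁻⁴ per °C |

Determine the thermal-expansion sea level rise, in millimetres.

Layer 1: 120 × 2.1 × 3×10⁻⁴ = 0.07560 m
Layer 2: 2.1×10⁻⁴ × 1.1 × 510 = 0.11781 m
630–1280 m: 0.59 × 650 × 2.2×10⁻⁴ = 0.08437 m
Layer 4: 1.9×10⁻⁴ × 1200 × 0.34 = 0.07752 m
Δh = 0.07560 + 0.11781 + 0.08437 + 0.07752 = 0.35530 m

Δh ≈ 355 mm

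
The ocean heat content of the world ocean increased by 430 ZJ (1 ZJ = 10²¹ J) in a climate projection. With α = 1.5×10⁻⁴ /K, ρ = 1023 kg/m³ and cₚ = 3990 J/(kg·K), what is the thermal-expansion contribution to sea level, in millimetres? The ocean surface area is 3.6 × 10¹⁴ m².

about 43.9 mm

Per unit area: Q = 430×10²¹ / (3.6×10¹⁴) ≈ 1.194×10⁹ J/m²
Δh = αQ/(ρcₚ) = 1.5×10⁻⁴ × 1.194×10⁹ / (1023 × 3990) ≈ 0.043878 m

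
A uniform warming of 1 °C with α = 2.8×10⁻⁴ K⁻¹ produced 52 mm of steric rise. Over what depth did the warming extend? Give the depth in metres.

H ≈ 186 m

H = Δh/(αΔT) = 0.052 / (2.8×10⁻⁴ × 1) ≈ 185.7 m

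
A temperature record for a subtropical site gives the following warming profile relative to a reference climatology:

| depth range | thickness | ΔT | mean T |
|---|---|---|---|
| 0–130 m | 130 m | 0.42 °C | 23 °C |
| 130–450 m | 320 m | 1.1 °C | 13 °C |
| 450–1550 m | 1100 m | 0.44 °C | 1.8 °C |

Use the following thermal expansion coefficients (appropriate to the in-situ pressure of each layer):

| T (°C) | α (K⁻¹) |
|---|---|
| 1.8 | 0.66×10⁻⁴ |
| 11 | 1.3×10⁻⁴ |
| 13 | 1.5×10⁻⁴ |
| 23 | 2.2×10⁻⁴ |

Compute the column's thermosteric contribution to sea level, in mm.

Δh ≈ 96.8 mm

Layer 1 at 23 °C → α = 2.2×10⁻⁴ K⁻¹
Layer 2 at 13 °C → α = 1.5×10⁻⁴ K⁻¹
Layer 3 at 1.8 °C → α = 0.66×10⁻⁴ K⁻¹
0–130 m: 0.42 × 2.2×10⁻⁴ × 130 = 0.012012 m
Layer 2: 320 × 1.5×10⁻⁴ × 1.1 = 0.05280 m
Layer 3: 1100 × 0.44 × 0.66×10⁻⁴ = 0.031944 m
Δh = 0.012012 + 0.05280 + 0.031944 = 0.096756 m ≈ 96.8 mm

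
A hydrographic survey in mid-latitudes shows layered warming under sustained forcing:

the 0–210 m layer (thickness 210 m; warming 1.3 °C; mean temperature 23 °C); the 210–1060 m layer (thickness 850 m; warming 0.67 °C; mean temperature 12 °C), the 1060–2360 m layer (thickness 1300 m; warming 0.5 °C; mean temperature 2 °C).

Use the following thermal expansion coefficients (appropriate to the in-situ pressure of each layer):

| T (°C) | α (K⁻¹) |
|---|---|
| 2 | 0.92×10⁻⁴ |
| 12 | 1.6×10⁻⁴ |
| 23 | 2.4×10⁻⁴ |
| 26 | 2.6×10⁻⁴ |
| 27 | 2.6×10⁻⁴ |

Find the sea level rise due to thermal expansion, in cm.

about 21.6 cm

Layer 1 at 23 °C → α = 2.4×10⁻⁴ K⁻¹
Layer 2 at 12 °C → α = 1.6×10⁻⁴ K⁻¹
Layer 3 at 2 °C → α = 0.92×10⁻⁴ K⁻¹
Layer 1: 1.3 × 210 × 2.4×10⁻⁴ = 0.06552 m
1.6×10⁻⁴ × 0.67 × 850 = 0.09112 m
1300 × 0.92×10⁻⁴ × 0.5 = 0.05980 m
Δh = 0.06552 + 0.09112 + 0.05980 = 0.21644 m ≈ 21.6 cm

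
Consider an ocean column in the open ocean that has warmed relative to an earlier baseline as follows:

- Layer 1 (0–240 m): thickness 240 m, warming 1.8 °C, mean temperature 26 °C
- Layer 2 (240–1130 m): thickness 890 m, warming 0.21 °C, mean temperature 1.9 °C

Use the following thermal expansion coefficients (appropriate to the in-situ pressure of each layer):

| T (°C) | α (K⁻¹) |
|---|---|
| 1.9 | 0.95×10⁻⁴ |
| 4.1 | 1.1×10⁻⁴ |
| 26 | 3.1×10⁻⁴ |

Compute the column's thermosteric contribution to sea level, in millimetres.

Δh ≈ 152 mm

Layer 1 at 26 °C → α = 3.1×10⁻⁴ K⁻¹
Layer 2 at 1.9 °C → α = 0.95×10⁻⁴ K⁻¹
0–240 m: 1.8 × 240 × 3.1×10⁻⁴ = 0.13392 m
240–1130 m: 0.21 × 890 × 0.95×10⁻⁴ = 0.0177555 m
Δh = 0.13392 + 0.0177555 = 0.1516755 m ≈ 152 mm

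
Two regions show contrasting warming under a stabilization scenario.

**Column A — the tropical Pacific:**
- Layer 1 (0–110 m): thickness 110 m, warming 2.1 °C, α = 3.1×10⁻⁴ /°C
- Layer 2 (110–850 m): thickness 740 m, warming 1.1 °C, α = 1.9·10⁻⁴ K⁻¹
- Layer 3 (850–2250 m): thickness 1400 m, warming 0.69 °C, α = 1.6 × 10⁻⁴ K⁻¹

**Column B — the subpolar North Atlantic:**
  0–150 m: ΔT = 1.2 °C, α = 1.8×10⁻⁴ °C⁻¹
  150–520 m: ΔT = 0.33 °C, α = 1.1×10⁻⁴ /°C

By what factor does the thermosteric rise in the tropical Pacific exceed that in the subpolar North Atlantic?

a factor of 8.31

A 0–110 m: 3.1×10⁻⁴ × 2.1 × 110 = 0.07161 m
A 110–850 m: 1.1 × 740 × 1.9×10⁻⁴ = 0.15466 m
A Layer 3: 0.69 × 1.6×10⁻⁴ × 1400 = 0.15456 m
A total: 0.38083 m
B 1.8×10⁻⁴ × 1.2 × 150 = 0.03240 m
B Layer 2: 1.1×10⁻⁴ × 0.33 × 370 = 0.013431 m
B total: 0.045831 m
Ratio: 0.38083 / 0.045831 ≈ 8.309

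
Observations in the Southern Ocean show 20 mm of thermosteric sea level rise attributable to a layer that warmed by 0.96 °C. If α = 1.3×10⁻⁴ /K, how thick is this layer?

H = Δh/(αΔT) = 0.02 / (1.3×10⁻⁴ × 0.96) ≈ 160.3 m

about 160 m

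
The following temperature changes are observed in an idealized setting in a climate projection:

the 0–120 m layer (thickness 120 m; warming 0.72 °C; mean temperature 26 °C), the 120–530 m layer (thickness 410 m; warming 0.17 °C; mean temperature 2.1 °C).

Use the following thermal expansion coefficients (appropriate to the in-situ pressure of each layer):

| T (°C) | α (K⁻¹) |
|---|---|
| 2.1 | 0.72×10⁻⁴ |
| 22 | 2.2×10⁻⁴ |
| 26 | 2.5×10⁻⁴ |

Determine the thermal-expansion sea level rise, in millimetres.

27 mm

Layer 1 at 26 °C → α = 2.5×10⁻⁴ K⁻¹
Layer 2 at 2.1 °C → α = 0.72×10⁻⁴ K⁻¹
0.72 × 2.5×10⁻⁴ × 120 = 0.02160 m
120–530 m: 0.72×10⁻⁴ × 410 × 0.17 = 0.0050184 m
Δh = 0.02160 + 0.0050184 = 0.0266184 m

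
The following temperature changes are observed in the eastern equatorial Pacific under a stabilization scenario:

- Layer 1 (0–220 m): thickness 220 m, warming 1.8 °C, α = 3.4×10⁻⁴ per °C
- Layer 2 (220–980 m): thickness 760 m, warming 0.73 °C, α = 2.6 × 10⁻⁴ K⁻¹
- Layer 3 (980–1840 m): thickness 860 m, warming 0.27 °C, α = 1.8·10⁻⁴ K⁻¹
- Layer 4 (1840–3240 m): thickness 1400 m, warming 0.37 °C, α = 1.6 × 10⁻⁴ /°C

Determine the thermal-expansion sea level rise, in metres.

220 × 1.8 × 3.4×10⁻⁴ = 0.13464 m
Layer 2: 760 × 0.73 × 2.6×10⁻⁴ = 0.144248 m
980–1840 m: 1.8×10⁻⁴ × 860 × 0.27 = 0.041796 m
Layer 4: 1.6×10⁻⁴ × 0.37 × 1400 = 0.08288 m
Δh = 0.13464 + 0.144248 + 0.041796 + 0.08288 = 0.403564 m

about 0.40 m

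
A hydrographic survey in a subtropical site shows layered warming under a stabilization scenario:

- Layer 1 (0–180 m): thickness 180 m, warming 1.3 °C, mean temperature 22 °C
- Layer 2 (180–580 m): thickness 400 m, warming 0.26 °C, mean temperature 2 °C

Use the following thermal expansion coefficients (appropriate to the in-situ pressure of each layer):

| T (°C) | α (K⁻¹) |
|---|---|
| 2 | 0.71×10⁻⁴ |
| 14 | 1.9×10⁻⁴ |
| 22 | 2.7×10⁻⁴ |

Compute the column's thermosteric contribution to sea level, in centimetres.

7.1 cm of thermosteric rise

Layer 1 at 22 °C → α = 2.7×10⁻⁴ K⁻¹
Layer 2 at 2 °C → α = 0.71×10⁻⁴ K⁻¹
Layer 1: 1.3 × 2.7×10⁻⁴ × 180 = 0.06318 m
180–580 m: 0.71×10⁻⁴ × 400 × 0.26 = 0.007384 m
Δh = 0.06318 + 0.007384 = 0.070564 m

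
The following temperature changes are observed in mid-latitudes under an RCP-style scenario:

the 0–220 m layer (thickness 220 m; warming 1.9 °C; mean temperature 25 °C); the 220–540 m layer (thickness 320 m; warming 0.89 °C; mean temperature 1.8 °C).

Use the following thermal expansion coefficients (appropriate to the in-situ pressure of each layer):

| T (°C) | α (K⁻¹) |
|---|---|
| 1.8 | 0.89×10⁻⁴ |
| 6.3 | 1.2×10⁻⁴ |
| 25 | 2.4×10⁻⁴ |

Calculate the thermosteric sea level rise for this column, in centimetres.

Layer 1 at 25 °C → α = 2.4×10⁻⁴ K⁻¹
Layer 2 at 1.8 °C → α = 0.89×10⁻⁴ K⁻¹
220 × 1.9 × 2.4×10⁻⁴ = 0.10032 m
220–540 m: 0.89 × 0.89×10⁻⁴ × 320 = 0.0253472 m
Δh = 0.10032 + 0.0253472 = 0.1256672 m ≈ 12.6 cm

Δh = 12.6 cm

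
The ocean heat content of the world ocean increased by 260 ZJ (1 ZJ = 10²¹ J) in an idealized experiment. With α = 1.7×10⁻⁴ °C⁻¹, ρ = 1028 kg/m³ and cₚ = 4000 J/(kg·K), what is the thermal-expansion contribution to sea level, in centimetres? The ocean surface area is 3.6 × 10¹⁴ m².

Δh = 2.99 cm

Per unit area: Q = 260×10²¹ / (3.6×10¹⁴) ≈ 7.222×10⁸ J/m²
Δh = αQ/(ρcₚ) = 1.7×10⁻⁴ × 7.222×10⁸ / (1028 × 4000) ≈ 0.029857 m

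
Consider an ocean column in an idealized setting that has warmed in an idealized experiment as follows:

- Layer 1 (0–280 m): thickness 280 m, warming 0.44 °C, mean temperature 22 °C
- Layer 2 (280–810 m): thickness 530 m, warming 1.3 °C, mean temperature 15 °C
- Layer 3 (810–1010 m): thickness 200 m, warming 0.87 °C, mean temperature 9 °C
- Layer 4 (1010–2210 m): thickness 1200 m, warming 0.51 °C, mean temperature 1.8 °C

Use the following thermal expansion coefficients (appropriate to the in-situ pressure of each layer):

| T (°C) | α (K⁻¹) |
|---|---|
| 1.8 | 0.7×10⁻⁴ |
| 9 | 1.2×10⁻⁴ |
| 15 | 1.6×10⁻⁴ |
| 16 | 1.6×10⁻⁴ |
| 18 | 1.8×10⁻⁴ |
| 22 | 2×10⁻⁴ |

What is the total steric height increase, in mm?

about 199 mm

Layer 1 at 22 °C → α = 2×10⁻⁴ K⁻¹
Layer 2 at 15 °C → α = 1.6×10⁻⁴ K⁻¹
Layer 3 at 9 °C → α = 1.2×10⁻⁴ K⁻¹
Layer 4 at 1.8 °C → α = 0.7×10⁻⁴ K⁻¹
Layer 1: 0.44 × 2×10⁻⁴ × 280 = 0.02464 m
Layer 2: 1.3 × 1.6×10⁻⁴ × 530 = 0.11024 m
810–1010 m: 200 × 0.87 × 1.2×10⁻⁴ = 0.02088 m
0.51 × 1200 × 0.7×10⁻⁴ = 0.04284 m
Δh = 0.02464 + 0.11024 + 0.02088 + 0.04284 = 0.19860 m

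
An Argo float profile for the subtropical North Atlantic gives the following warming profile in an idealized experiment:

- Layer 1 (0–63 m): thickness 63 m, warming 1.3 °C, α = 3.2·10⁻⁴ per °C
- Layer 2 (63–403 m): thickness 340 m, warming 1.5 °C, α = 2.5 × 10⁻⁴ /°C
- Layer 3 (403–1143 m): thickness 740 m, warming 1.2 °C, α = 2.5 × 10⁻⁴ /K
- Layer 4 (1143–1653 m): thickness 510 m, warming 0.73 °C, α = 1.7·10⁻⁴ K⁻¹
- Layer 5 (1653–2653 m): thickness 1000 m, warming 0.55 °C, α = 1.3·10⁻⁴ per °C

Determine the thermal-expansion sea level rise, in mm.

Δh ≈ 510 mm

1.3 × 63 × 3.2×10⁻⁴ = 0.026208 m
Layer 2: 1.5 × 340 × 2.5×10⁻⁴ = 0.12750 m
1.2 × 2.5×10⁻⁴ × 740 = 0.22200 m
1143–1653 m: 1.7×10⁻⁴ × 0.73 × 510 = 0.063291 m
1653–2653 m: 0.55 × 1.3×10⁻⁴ × 1000 = 0.07150 m
Δh = 0.026208 + 0.12750 + 0.22200 + 0.063291 + 0.07150 = 0.510499 m ≈ 510 mm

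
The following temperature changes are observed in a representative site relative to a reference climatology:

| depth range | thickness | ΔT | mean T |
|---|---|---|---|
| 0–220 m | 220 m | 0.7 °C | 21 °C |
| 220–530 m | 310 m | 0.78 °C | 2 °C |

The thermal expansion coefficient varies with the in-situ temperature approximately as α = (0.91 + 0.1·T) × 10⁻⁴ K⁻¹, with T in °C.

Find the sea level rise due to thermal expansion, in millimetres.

73.2 mm of thermosteric rise

Layer 1: α = (0.91 + 0.1×21)×10⁻⁴ = 3.01×10⁻⁴ K⁻¹
Layer 2: α = (0.91 + 0.1×2)×10⁻⁴ = 1.11×10⁻⁴ K⁻¹
Layer 1: 220 × 3.01×10⁻⁴ × 0.7 = 0.046354 m
310 × 0.78 × 1.11×10⁻⁴ = 0.0268398 m
Δh = 0.046354 + 0.0268398 = 0.0731938 m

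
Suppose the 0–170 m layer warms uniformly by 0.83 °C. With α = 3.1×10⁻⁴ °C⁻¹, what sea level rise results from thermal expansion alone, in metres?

0.044 m

Δh = αΔT·H = 3.1×10⁻⁴ × 0.83 × 170 = 0.043741 m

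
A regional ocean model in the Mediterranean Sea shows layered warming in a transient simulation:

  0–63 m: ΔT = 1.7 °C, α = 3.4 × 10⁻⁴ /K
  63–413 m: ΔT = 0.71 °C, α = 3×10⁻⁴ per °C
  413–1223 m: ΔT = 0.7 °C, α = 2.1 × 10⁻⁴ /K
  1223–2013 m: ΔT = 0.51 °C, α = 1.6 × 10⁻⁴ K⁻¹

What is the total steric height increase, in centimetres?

63 × 1.7 × 3.4×10⁻⁴ = 0.036414 m
3×10⁻⁴ × 0.71 × 350 = 0.07455 m
Layer 3: 0.7 × 2.1×10⁻⁴ × 810 = 0.11907 m
1223–2013 m: 1.6×10⁻⁴ × 0.51 × 790 = 0.064464 m
Δh = 0.036414 + 0.07455 + 0.11907 + 0.064464 = 0.294498 m

29.4 cm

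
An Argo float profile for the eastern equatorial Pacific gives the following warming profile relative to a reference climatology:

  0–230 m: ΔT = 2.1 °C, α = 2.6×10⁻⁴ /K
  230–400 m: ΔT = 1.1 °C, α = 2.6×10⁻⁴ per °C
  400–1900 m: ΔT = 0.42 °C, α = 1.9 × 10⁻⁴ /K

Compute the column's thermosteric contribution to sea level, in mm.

294 mm

Layer 1: 2.6×10⁻⁴ × 2.1 × 230 = 0.12558 m
230–400 m: 1.1 × 170 × 2.6×10⁻⁴ = 0.04862 m
Layer 3: 0.42 × 1500 × 1.9×10⁻⁴ = 0.11970 m
Δh = 0.12558 + 0.04862 + 0.11970 = 0.29390 m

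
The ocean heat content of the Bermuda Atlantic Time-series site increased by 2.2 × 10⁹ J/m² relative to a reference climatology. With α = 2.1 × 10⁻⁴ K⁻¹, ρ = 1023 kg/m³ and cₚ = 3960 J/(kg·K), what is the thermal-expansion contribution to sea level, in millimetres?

Δh ≈ 114 mm

Δh = αQ/(ρcₚ) = 2.1×10⁻⁴ × 2.2×10⁹ / (1023 × 3960) ≈ 0.11404 m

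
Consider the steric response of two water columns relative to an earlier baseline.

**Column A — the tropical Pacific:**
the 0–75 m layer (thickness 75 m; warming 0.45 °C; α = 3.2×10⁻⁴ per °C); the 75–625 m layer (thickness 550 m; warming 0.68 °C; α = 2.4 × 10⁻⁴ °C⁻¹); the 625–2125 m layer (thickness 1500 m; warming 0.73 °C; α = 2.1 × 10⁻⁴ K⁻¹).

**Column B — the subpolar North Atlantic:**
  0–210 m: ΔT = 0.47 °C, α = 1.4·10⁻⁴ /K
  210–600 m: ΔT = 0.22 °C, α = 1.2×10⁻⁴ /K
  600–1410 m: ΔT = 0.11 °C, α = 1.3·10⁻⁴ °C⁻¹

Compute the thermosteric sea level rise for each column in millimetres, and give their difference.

A: 331 mm; B: 35.7 mm; difference 295 mm

A 0–75 m: 3.2×10⁻⁴ × 0.45 × 75 = 0.01080 m
A 0.68 × 550 × 2.4×10⁻⁴ = 0.08976 m
A Layer 3: 1500 × 0.73 × 2.1×10⁻⁴ = 0.22995 m
A total: 0.33051 m
B 0.47 × 210 × 1.4×10⁻⁴ = 0.013818 m
B Layer 2: 1.2×10⁻⁴ × 390 × 0.22 = 0.010296 m
B 810 × 0.11 × 1.3×10⁻⁴ = 0.011583 m
B total: 0.035697 m
Difference: 0.33051 − 0.035697 = 0.294813 m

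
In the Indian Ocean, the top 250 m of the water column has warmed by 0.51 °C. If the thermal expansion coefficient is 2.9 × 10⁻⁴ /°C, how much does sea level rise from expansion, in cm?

3.70 cm

Δh = αΔT·H = 2.9×10⁻⁴ × 0.51 × 250 = 0.036975 m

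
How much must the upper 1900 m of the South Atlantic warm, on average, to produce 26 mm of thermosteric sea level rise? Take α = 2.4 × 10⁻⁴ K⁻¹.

ΔT ≈ 0.057 K

ΔT = Δh/(αH) = 0.026 / (2.4×10⁻⁴ × 1900) ≈ 0.05702 K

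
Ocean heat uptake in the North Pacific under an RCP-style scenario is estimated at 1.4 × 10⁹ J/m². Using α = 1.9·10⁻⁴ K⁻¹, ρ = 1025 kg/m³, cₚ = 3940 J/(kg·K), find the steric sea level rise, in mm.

Δh = αQ/(ρcₚ) = 1.9×10⁻⁴ × 1.4×10⁹ / (1025 × 3940) ≈ 0.065866 m

66 mm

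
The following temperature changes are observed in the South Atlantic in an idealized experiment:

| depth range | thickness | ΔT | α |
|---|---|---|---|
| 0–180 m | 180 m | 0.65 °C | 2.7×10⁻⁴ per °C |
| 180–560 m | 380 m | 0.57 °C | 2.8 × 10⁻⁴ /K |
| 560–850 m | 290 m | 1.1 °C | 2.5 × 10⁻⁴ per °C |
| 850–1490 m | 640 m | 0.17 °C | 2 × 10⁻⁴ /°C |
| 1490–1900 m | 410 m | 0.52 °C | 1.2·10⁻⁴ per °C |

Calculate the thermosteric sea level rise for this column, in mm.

219 mm of thermosteric rise

2.7×10⁻⁴ × 0.65 × 180 = 0.03159 m
180–560 m: 380 × 2.8×10⁻⁴ × 0.57 = 0.060648 m
560–850 m: 2.5×10⁻⁴ × 290 × 1.1 = 0.07975 m
0.17 × 2×10⁻⁴ × 640 = 0.02176 m
1490–1900 m: 1.2×10⁻⁴ × 410 × 0.52 = 0.025584 m
Δh = 0.03159 + 0.060648 + 0.07975 + 0.02176 + 0.025584 = 0.219332 m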